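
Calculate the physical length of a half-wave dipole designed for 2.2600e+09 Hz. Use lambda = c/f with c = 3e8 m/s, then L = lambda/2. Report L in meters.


lambda = c / f = 3.0000e+08 / 2.2600e+09 = 0.1327434 m
L = lambda / 2 = 0.1327434 / 2 = 0.06637 m

0.06637 m


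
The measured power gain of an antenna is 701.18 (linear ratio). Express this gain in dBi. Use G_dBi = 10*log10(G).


G_dBi = 10 * log10(701.18) = 28.46 dBi

28.46 dBi


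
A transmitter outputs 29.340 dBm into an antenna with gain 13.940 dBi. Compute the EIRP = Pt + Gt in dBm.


EIRP = Pt + Gt = 29.340 + 13.940 = 43.28 dBm

43.28 dBm


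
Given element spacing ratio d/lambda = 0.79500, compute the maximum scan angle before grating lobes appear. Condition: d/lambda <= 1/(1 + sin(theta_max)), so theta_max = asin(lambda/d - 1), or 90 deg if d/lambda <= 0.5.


lambda/d - 1 = 1/0.79500 - 1 = 0.2578616
theta_max = asin(0.2578616) = 14.94 deg

14.94 deg


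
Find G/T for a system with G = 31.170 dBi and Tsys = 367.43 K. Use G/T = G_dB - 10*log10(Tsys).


G/T = 31.170 - 10*log10(367.43) = 31.170 - 25.65175 = 5.518 dB/K

5.518 dB/K


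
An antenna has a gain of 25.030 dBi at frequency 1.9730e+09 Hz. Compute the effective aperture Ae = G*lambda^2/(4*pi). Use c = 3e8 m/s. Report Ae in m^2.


lambda = c / f = 3.0000e+08 / 1.9730e+09 = 0.1520527 m
G_linear = 10^(25.030/10) = 318.4198
Ae = G_linear * lambda^2 / (4*pi) = 318.4198 * 0.1520527^2 / (4*pi) = 0.5858 m^2

0.5858 m^2


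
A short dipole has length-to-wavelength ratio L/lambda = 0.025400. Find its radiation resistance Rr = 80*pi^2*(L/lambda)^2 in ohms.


Rr = 80 * pi^2 * (0.025400)^2 = 80 * 9.869604 * 6.451600e-04 = 0.5094 ohm

0.5094 ohm


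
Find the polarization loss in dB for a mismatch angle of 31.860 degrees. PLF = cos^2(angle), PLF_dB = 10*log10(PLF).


PLF_linear = cos^2(31.860 deg) = 0.7213791
PLF_dB = 10 * log10(0.7213791) = -1.418 dB

-1.418 dB


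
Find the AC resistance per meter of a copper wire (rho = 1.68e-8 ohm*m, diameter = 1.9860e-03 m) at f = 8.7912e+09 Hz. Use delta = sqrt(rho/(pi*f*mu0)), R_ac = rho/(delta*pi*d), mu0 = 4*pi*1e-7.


delta = sqrt(1.68e-8 / (pi * 8.7912e+09 * 4*pi*1e-7)) = 6.957460e-07 m
R_ac = 1.68e-8 / (6.957460e-07 * pi * 1.9860e-03) = 3.870 ohm/m

3.870 ohm/m


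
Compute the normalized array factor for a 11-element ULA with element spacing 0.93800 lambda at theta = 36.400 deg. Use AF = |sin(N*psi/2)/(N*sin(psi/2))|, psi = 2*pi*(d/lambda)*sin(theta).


psi = 2*pi*0.93800*sin(36.400 deg) = 3.497390 rad
AF = |sin(11*3.497390/2) / (11*sin(3.497390/2))| = 0.03478

0.03478


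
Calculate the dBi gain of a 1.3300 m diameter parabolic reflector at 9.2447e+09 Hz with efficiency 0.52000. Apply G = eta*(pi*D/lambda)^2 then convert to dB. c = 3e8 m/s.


lambda = c / f = 3.0000e+08 / 9.2447e+09 = 0.03245103 m
G_linear = 0.52000 * (pi * 1.3300 / 0.03245103)^2 = 8620.836
G_dBi = 10 * log10(8620.836) = 39.36 dBi

39.36 dBi


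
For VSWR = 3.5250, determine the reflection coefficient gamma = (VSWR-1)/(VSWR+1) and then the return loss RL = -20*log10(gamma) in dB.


gamma = (3.5250 - 1) / (3.5250 + 1) = 0.5580110
RL = -20 * log10(0.5580110) = 5.067 dB

5.067 dB


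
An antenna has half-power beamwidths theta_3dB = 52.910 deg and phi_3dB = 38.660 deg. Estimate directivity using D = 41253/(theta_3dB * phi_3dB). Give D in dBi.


D_linear = 41253 / (52.910 * 38.660) = 20.16768
D_dBi = 10 * log10(20.16768) = 13.05 dBi

13.05 dBi


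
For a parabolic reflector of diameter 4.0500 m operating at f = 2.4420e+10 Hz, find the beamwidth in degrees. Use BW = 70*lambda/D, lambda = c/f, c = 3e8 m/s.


lambda = c / f = 3.0000e+08 / 2.4420e+10 = 0.01228501 m
BW = 70 * 0.01228501 / 4.0500 = 0.2123 deg

0.2123 deg


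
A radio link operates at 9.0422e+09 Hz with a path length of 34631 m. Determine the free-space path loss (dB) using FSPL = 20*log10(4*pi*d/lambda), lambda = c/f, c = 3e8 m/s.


lambda = c / f = 3.0000e+08 / 9.0422e+09 = 0.03317777 m
FSPL = 20 * log10(4*pi*34631/0.03317777) = 142.4 dB

142.4 dB


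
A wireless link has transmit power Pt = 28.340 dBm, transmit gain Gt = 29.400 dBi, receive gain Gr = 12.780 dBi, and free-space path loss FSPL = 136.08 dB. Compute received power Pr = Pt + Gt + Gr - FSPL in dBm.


Pr = 28.340 + 29.400 + 12.780 - 136.08 = -65.56 dBm

-65.56 dBm


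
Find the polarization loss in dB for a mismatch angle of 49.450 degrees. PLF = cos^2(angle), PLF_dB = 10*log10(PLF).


PLF_linear = cos^2(49.450 deg) = 0.4226448
PLF_dB = 10 * log10(0.4226448) = -3.740 dB

-3.740 dB


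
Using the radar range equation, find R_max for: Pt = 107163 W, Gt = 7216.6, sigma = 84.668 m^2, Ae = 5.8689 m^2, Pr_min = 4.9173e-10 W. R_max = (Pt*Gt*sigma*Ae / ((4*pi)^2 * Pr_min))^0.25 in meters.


R^4 = 107163*7216.6*84.668*5.8689 / ((4*pi)^2 * 4.9173e-10) = 4.948882e+18
R_max = 4.948882e+18^0.25 = 47166 m

47166 m


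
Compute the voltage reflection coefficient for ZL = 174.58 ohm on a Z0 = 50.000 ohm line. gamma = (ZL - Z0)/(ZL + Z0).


gamma = (174.58 - 50.000) / (174.58 + 50.000) = 0.5547

0.5547


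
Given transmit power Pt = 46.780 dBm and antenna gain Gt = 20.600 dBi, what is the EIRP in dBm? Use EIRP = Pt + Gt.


EIRP = Pt + Gt = 46.780 + 20.600 = 67.38 dBm

67.38 dBm


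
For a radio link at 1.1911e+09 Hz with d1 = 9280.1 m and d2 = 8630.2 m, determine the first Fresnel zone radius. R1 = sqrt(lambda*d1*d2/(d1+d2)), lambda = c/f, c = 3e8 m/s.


lambda = c / f = 3.0000e+08 / 1.1911e+09 = 0.2518680 m
R1 = sqrt(0.2518680 * 9280.1 * 8630.2 / (9280.1 + 8630.2)) = 33.56 m

33.56 m


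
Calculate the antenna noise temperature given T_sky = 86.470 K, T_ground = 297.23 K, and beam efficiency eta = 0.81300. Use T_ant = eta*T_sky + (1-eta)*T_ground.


T_ant = 0.81300 * 86.470 + (1 - 0.81300) * 297.23 = 125.9 K

125.9 K


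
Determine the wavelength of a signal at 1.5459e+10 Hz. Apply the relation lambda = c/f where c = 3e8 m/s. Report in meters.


lambda = c / f = 3.0000e+08 / 1.5459e+10 = 0.01941 m

0.01941 m


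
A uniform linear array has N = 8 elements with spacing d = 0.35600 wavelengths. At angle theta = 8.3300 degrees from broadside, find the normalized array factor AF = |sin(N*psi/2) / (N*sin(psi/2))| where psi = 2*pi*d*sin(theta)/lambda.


psi = 2*pi*0.35600*sin(8.3300 deg) = 0.3240568 rad
AF = |sin(8*0.3240568/2) / (8*sin(0.3240568/2))| = 0.7458

0.7458


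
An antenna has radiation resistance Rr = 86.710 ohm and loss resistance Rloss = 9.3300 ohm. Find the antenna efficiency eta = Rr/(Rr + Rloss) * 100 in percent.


eta = 86.710 / (86.710 + 9.3300) * 100 = 90.29%

90.29%


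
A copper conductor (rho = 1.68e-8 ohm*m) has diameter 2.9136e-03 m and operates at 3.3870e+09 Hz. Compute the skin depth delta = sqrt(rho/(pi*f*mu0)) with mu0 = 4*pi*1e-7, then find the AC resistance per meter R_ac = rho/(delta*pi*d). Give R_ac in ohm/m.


delta = sqrt(1.68e-8 / (pi * 3.3870e+09 * 4*pi*1e-7)) = 1.120901e-06 m
R_ac = 1.68e-8 / (1.120901e-06 * pi * 2.9136e-03) = 1.637 ohm/m

1.637 ohm/m


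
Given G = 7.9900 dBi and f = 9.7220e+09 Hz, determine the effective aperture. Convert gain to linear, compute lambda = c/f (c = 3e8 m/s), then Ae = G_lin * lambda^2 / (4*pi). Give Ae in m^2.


lambda = c / f = 3.0000e+08 / 9.7220e+09 = 0.03085785 m
G_linear = 10^(7.9900/10) = 6.295062
Ae = G_linear * lambda^2 / (4*pi) = 6.295062 * 0.03085785^2 / (4*pi) = 4.770e-04 m^2

4.770e-04 m^2


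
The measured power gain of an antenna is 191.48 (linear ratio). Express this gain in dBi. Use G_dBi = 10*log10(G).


G_dBi = 10 * log10(191.48) = 22.82 dBi

22.82 dBi


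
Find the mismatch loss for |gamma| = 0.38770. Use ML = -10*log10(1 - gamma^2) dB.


ML = -10 * log10(1 - 0.38770^2) = -10 * log10(0.84968871) = 0.7074 dB

0.7074 dB


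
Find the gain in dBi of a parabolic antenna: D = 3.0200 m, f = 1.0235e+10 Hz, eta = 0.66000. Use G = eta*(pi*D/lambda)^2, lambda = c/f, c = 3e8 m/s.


lambda = c / f = 3.0000e+08 / 1.0235e+10 = 0.02931119 m
G_linear = 0.66000 * (pi * 3.0200 / 0.02931119)^2 = 69149.76
G_dBi = 10 * log10(69149.76) = 48.40 dBi

48.40 dBi


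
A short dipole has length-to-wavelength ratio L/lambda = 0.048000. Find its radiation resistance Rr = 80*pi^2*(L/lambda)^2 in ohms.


Rr = 80 * pi^2 * (0.048000)^2 = 80 * 9.869604 * 2.304000e-03 = 1.819 ohm

1.819 ohm


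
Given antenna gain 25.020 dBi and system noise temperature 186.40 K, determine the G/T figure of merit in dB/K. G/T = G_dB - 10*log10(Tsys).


G/T = 25.020 - 10*log10(186.40) = 25.020 - 22.70446 = 2.316 dB/K

2.316 dB/K


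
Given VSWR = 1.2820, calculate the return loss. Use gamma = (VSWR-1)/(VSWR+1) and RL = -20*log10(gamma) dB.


gamma = (1.2820 - 1) / (1.2820 + 1) = 0.1235758
RL = -20 * log10(0.1235758) = 18.16 dB

18.16 dB


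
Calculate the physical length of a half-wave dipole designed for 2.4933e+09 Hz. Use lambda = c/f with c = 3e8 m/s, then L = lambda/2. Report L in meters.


lambda = c / f = 3.0000e+08 / 2.4933e+09 = 0.1203225 m
L = lambda / 2 = 0.1203225 / 2 = 0.06016 m

0.06016 m


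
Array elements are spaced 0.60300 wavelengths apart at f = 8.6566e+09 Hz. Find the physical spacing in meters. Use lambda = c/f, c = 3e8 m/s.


lambda = c / f = 3.0000e+08 / 8.6566e+09 = 0.03465564 m
d = 0.60300 * 0.03465564 = 0.02090 m

0.02090 m


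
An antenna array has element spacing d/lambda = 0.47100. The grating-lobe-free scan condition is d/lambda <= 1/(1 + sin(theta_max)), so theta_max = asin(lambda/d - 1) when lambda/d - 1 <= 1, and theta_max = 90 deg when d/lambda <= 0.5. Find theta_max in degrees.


lambda/d - 1 = 1/0.47100 - 1 = 1.123142 >= 1
d/lambda <= 0.5, so the array can scan to endfire without grating lobes: theta_max = 90 deg

90 deg


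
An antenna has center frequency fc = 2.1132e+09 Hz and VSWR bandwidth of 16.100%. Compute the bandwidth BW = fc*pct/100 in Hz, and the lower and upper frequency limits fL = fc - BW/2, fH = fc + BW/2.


BW = 2.1132e+09 * 16.100/100 = 3.402252e+08 Hz
fL = 2.1132e+09 - 3.402252e+08/2 = 1.943e+09 Hz
fH = 2.1132e+09 + 3.402252e+08/2 = 2.283e+09 Hz

BW=3.402e+08 Hz, fL=1.943e+09 Hz, fH=2.283e+09 Hz


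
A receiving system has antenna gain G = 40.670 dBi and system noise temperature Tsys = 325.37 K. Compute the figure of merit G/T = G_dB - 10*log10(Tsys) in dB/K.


G/T = 40.670 - 10*log10(325.37) = 40.670 - 25.12378 = 15.55 dB/K

15.55 dB/K


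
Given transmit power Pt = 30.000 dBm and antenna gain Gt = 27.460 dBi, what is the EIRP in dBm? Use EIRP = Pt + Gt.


EIRP = Pt + Gt = 30.000 + 27.460 = 57.46 dBm

57.46 dBm


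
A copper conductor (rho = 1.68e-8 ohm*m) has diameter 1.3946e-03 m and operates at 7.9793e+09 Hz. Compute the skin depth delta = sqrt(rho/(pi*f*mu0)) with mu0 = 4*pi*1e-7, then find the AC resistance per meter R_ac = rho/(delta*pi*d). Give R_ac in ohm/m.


delta = sqrt(1.68e-8 / (pi * 7.9793e+09 * 4*pi*1e-7)) = 7.302850e-07 m
R_ac = 1.68e-8 / (7.302850e-07 * pi * 1.3946e-03) = 5.251 ohm/m

5.251 ohm/m


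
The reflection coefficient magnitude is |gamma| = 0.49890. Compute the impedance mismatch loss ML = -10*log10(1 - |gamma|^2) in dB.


ML = -10 * log10(1 - 0.49890^2) = -10 * log10(0.75109879) = 1.243 dB

1.243 dB


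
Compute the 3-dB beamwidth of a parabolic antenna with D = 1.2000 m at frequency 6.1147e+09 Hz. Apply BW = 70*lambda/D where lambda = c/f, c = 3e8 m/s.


lambda = c / f = 3.0000e+08 / 6.1147e+09 = 0.04906210 m
BW = 70 * 0.04906210 / 1.2000 = 2.862 deg

2.862 deg


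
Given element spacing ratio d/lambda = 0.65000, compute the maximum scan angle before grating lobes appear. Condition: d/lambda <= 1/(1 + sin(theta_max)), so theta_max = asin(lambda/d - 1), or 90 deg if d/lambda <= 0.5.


lambda/d - 1 = 1/0.65000 - 1 = 0.5384615
theta_max = asin(0.5384615) = 32.58 deg

32.58 deg


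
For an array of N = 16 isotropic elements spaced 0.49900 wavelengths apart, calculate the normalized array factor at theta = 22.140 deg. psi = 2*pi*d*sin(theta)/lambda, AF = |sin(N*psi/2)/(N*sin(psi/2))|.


psi = 2*pi*0.49900*sin(22.140 deg) = 1.181607 rad
AF = |sin(16*1.181607/2) / (16*sin(1.181607/2))| = 3.150e-03

3.150e-03


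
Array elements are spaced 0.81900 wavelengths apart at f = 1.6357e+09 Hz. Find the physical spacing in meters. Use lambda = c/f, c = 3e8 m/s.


lambda = c / f = 3.0000e+08 / 1.6357e+09 = 0.1834077 m
d = 0.81900 * 0.1834077 = 0.1502 m

0.1502 m


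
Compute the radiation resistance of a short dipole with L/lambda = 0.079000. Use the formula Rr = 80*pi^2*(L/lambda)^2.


Rr = 80 * pi^2 * (0.079000)^2 = 80 * 9.869604 * 6.241000e-03 = 4.928 ohm

4.928 ohm


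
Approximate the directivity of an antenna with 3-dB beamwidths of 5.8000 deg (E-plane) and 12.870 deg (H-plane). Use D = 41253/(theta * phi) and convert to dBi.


D_linear = 41253 / (5.8000 * 12.870) = 552.6485
D_dBi = 10 * log10(552.6485) = 27.42 dBi

27.42 dBi


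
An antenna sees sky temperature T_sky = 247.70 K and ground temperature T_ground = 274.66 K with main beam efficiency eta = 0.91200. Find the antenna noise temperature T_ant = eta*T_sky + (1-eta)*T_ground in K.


T_ant = 0.91200 * 247.70 + (1 - 0.91200) * 274.66 = 250.1 K

250.1 K


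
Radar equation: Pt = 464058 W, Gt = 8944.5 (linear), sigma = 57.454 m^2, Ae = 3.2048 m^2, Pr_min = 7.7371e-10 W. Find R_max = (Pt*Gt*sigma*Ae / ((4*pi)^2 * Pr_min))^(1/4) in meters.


R^4 = 464058*8944.5*57.454*3.2048 / ((4*pi)^2 * 7.7371e-10) = 6.255350e+18
R_max = 6.255350e+18^0.25 = 50011 m

50011 m


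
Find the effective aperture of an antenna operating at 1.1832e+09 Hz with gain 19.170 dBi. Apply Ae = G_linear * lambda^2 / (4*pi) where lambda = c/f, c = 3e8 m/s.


lambda = c / f = 3.0000e+08 / 1.1832e+09 = 0.2535497 m
G_linear = 10^(19.170/10) = 82.60379
Ae = G_linear * lambda^2 / (4*pi) = 82.60379 * 0.2535497^2 / (4*pi) = 0.4226 m^2

0.4226 m^2


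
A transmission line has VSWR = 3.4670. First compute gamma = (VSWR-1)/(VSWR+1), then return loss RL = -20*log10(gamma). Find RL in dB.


gamma = (3.4670 - 1) / (3.4670 + 1) = 0.5522722
RL = -20 * log10(0.5522722) = 5.157 dB

5.157 dB


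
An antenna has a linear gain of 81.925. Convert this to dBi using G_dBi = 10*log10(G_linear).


G_dBi = 10 * log10(81.925) = 19.13 dBi

19.13 dBi


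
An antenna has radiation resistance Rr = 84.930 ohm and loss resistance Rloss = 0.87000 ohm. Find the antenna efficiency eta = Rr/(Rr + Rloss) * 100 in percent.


eta = 84.930 / (84.930 + 0.87000) * 100 = 98.99%

98.99%


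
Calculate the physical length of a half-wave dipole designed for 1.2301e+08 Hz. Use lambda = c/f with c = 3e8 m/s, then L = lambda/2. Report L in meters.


lambda = c / f = 3.0000e+08 / 1.2301e+08 = 2.438826 m
L = lambda / 2 = 2.438826 / 2 = 1.219 m

1.219 m


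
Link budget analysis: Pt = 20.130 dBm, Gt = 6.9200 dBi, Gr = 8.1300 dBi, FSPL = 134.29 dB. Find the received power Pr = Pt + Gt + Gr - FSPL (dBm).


Pr = 20.130 + 6.9200 + 8.1300 - 134.29 = -99.11 dBm

-99.11 dBm


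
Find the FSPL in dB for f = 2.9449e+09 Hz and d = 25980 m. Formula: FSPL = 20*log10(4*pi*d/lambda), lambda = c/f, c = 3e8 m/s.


lambda = c / f = 3.0000e+08 / 2.9449e+09 = 0.1018710 m
FSPL = 20 * log10(4*pi*25980/0.1018710) = 130.1 dB

130.1 dB


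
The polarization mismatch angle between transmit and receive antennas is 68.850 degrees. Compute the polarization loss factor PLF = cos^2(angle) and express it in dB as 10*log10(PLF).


PLF_linear = cos^2(68.850 deg) = 0.1301845
PLF_dB = 10 * log10(0.1301845) = -8.854 dB

-8.854 dB


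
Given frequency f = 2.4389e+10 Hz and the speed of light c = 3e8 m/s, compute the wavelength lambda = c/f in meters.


lambda = c / f = 3.0000e+08 / 2.4389e+10 = 0.01230 m

0.01230 m


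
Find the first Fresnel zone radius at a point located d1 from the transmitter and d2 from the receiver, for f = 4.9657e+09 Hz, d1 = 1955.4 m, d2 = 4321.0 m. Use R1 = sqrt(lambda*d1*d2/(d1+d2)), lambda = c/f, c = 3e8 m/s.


lambda = c / f = 3.0000e+08 / 4.9657e+09 = 0.06041444 m
R1 = sqrt(0.06041444 * 1955.4 * 4321.0 / (1955.4 + 4321.0)) = 9.018 m

9.018 m


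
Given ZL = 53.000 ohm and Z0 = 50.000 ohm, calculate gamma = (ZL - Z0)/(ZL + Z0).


gamma = (53.000 - 50.000) / (53.000 + 50.000) = 0.02913

0.02913


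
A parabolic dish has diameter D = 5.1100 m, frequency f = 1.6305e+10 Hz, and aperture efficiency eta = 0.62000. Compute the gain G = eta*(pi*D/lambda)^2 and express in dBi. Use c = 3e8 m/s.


lambda = c / f = 3.0000e+08 / 1.6305e+10 = 0.01839926 m
G_linear = 0.62000 * (pi * 5.1100 / 0.01839926)^2 = 471989.7
G_dBi = 10 * log10(471989.7) = 56.74 dBi

56.74 dBi


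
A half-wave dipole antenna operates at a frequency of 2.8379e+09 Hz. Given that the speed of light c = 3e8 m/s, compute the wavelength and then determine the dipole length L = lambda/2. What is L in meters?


lambda = c / f = 3.0000e+08 / 2.8379e+09 = 0.1057120 m
L = lambda / 2 = 0.1057120 / 2 = 0.05286 m

0.05286 m


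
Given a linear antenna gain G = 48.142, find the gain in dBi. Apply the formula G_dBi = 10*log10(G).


G_dBi = 10 * log10(48.142) = 16.83 dBi

16.83 dBi


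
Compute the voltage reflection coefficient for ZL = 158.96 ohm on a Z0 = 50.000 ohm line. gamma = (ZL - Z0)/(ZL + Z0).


gamma = (158.96 - 50.000) / (158.96 + 50.000) = 0.5214

0.5214


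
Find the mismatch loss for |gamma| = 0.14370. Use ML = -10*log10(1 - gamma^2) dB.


ML = -10 * log10(1 - 0.14370^2) = -10 * log10(0.97935031) = 0.09062 dB

0.09062 dB


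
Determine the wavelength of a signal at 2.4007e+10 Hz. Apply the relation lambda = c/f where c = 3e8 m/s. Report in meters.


lambda = c / f = 3.0000e+08 / 2.4007e+10 = 0.01250 m

0.01250 m


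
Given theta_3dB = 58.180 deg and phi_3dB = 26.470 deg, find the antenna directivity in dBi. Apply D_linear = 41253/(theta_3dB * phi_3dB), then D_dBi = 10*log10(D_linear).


D_linear = 41253 / (58.180 * 26.470) = 26.78723
D_dBi = 10 * log10(26.78723) = 14.28 dBi

14.28 dBi


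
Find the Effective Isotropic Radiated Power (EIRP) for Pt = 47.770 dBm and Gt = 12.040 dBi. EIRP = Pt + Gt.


EIRP = Pt + Gt = 47.770 + 12.040 = 59.81 dBm

59.81 dBm


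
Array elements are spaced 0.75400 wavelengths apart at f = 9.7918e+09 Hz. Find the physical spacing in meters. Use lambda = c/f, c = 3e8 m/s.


lambda = c / f = 3.0000e+08 / 9.7918e+09 = 0.03063788 m
d = 0.75400 * 0.03063788 = 0.02310 m

0.02310 m


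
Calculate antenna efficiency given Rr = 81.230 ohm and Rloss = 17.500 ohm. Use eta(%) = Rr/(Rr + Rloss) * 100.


eta = 81.230 / (81.230 + 17.500) * 100 = 82.27%

82.27%


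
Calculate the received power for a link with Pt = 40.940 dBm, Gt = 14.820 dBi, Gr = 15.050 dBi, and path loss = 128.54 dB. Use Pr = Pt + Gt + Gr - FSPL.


Pr = 40.940 + 14.820 + 15.050 - 128.54 = -57.73 dBm

-57.73 dBm


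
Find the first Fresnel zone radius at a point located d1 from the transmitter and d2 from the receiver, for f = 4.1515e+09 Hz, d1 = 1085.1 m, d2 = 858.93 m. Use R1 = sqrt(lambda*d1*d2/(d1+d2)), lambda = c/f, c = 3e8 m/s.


lambda = c / f = 3.0000e+08 / 4.1515e+09 = 0.07226304 m
R1 = sqrt(0.07226304 * 1085.1 * 858.93 / (1085.1 + 858.93)) = 5.886 m

5.886 m


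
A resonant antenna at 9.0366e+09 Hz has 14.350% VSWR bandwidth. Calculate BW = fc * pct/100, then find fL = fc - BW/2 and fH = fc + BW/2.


BW = 9.0366e+09 * 14.350/100 = 1.296752e+09 Hz
fL = 9.0366e+09 - 1.296752e+09/2 = 8.388e+09 Hz
fH = 9.0366e+09 + 1.296752e+09/2 = 9.685e+09 Hz

BW=1.297e+09 Hz, fL=8.388e+09 Hz, fH=9.685e+09 Hz


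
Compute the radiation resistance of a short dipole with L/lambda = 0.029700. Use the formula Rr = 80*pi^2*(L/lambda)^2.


Rr = 80 * pi^2 * (0.029700)^2 = 80 * 9.869604 * 8.820900e-04 = 0.6965 ohm

0.6965 ohm


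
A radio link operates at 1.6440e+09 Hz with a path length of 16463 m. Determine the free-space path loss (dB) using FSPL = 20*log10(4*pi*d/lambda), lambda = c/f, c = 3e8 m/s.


lambda = c / f = 3.0000e+08 / 1.6440e+09 = 0.1824818 m
FSPL = 20 * log10(4*pi*16463/0.1824818) = 121.1 dB

121.1 dB


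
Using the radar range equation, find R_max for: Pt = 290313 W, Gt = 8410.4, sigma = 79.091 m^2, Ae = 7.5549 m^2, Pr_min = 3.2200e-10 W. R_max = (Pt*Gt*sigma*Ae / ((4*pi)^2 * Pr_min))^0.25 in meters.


R^4 = 290313*8410.4*79.091*7.5549 / ((4*pi)^2 * 3.2200e-10) = 2.869217e+19
R_max = 2.869217e+19^0.25 = 73188 m

73188 m


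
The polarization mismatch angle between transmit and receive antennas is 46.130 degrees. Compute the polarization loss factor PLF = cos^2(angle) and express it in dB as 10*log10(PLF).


PLF_linear = cos^2(46.130 deg) = 0.4802829
PLF_dB = 10 * log10(0.4802829) = -3.185 dB

-3.185 dB


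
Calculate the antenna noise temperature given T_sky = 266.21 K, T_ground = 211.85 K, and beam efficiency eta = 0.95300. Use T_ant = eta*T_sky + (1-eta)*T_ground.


T_ant = 0.95300 * 266.21 + (1 - 0.95300) * 211.85 = 263.7 K

263.7 K


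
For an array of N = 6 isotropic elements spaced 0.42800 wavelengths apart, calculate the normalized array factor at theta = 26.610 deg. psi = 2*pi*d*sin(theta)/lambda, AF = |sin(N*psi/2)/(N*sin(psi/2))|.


psi = 2*pi*0.42800*sin(26.610 deg) = 1.204535 rad
AF = |sin(6*1.204535/2) / (6*sin(1.204535/2))| = 0.1338

0.1338


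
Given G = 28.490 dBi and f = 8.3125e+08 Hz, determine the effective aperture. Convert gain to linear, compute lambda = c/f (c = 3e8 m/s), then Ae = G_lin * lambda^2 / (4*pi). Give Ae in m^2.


lambda = c / f = 3.0000e+08 / 8.3125e+08 = 0.3609023 m
G_linear = 10^(28.490/10) = 706.3176
Ae = G_linear * lambda^2 / (4*pi) = 706.3176 * 0.3609023^2 / (4*pi) = 7.321 m^2

7.321 m^2


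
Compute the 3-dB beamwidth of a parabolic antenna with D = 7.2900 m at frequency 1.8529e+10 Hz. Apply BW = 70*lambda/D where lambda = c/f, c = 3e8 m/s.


lambda = c / f = 3.0000e+08 / 1.8529e+10 = 0.01619084 m
BW = 70 * 0.01619084 / 7.2900 = 0.1555 deg

0.1555 deg


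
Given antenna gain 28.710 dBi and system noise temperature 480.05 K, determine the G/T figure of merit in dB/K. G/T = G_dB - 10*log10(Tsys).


G/T = 28.710 - 10*log10(480.05) = 28.710 - 26.81286 = 1.897 dB/K

1.897 dB/K


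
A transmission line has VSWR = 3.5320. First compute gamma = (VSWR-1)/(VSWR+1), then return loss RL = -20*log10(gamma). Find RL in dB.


gamma = (3.5320 - 1) / (3.5320 + 1) = 0.5586937
RL = -20 * log10(0.5586937) = 5.057 dB

5.057 dB


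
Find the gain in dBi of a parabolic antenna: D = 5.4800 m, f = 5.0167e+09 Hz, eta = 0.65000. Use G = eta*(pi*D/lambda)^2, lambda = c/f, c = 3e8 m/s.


lambda = c / f = 3.0000e+08 / 5.0167e+09 = 0.05980027 m
G_linear = 0.65000 * (pi * 5.4800 / 0.05980027)^2 = 53872.60
G_dBi = 10 * log10(53872.60) = 47.31 dBi

47.31 dBi


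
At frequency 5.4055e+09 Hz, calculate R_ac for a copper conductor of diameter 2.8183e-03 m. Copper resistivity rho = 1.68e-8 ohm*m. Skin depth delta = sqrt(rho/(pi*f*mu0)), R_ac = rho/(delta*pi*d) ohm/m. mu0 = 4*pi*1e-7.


delta = sqrt(1.68e-8 / (pi * 5.4055e+09 * 4*pi*1e-7)) = 8.872721e-07 m
R_ac = 1.68e-8 / (8.872721e-07 * pi * 2.8183e-03) = 2.139 ohm/m

2.139 ohm/m


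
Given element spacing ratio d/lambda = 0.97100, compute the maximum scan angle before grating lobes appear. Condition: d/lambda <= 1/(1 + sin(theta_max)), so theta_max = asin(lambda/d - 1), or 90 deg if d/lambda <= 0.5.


lambda/d - 1 = 1/0.97100 - 1 = 0.02986612
theta_max = asin(0.02986612) = 1.711 deg

1.711 deg


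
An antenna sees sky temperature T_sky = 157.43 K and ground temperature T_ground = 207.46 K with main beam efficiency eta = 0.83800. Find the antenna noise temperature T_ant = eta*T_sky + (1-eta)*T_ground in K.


T_ant = 0.83800 * 157.43 + (1 - 0.83800) * 207.46 = 165.5 K

165.5 K


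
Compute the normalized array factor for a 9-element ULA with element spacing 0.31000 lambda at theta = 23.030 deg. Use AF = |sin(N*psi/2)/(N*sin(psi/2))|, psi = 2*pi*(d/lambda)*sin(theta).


psi = 2*pi*0.31000*sin(23.030 deg) = 0.7619999 rad
AF = |sin(9*0.7619999/2) / (9*sin(0.7619999/2))| = 0.08470

0.08470


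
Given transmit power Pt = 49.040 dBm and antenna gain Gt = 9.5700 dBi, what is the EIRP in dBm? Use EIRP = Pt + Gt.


EIRP = Pt + Gt = 49.040 + 9.5700 = 58.61 dBm

58.61 dBm


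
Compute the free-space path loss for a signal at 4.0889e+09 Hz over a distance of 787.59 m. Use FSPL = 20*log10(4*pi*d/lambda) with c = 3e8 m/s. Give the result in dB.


lambda = c / f = 3.0000e+08 / 4.0889e+09 = 0.07336937 m
FSPL = 20 * log10(4*pi*787.59/0.07336937) = 102.6 dB

102.6 dB


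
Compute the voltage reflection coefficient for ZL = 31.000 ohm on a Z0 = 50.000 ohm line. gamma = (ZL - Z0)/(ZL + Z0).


gamma = (31.000 - 50.000) / (31.000 + 50.000) = -0.2346

-0.2346


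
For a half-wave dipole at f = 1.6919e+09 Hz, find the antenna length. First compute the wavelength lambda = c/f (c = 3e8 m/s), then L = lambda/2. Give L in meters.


lambda = c / f = 3.0000e+08 / 1.6919e+09 = 0.1773154 m
L = lambda / 2 = 0.1773154 / 2 = 0.08866 m

0.08866 m


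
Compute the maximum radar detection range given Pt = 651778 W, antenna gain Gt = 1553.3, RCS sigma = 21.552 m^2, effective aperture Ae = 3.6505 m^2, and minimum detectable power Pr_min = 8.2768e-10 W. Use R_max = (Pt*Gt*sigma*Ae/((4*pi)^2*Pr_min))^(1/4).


R^4 = 651778*1553.3*21.552*3.6505 / ((4*pi)^2 * 8.2768e-10) = 6.094145e+17
R_max = 6.094145e+17^0.25 = 27940 m

27940 m


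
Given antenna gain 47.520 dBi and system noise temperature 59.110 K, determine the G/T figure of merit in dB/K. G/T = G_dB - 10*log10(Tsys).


G/T = 47.520 - 10*log10(59.110) = 47.520 - 17.71661 = 29.80 dB/K

29.80 dB/K


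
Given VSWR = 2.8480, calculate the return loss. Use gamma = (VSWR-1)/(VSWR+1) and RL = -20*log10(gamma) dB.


gamma = (2.8480 - 1) / (2.8480 + 1) = 0.4802495
RL = -20 * log10(0.4802495) = 6.371 dB

6.371 dB


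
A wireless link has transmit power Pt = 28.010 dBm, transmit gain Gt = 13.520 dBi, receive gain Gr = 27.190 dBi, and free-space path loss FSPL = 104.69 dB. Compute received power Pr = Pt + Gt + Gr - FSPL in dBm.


Pr = 28.010 + 13.520 + 27.190 - 104.69 = -35.97 dBm

-35.97 dBm


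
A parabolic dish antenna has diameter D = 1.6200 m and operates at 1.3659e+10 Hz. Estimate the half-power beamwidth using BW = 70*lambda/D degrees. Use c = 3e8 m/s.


lambda = c / f = 3.0000e+08 / 1.3659e+10 = 0.02196354 m
BW = 70 * 0.02196354 / 1.6200 = 0.9490 deg

0.9490 deg


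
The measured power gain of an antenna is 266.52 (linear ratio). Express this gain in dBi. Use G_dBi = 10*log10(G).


G_dBi = 10 * log10(266.52) = 24.26 dBi

24.26 dBi


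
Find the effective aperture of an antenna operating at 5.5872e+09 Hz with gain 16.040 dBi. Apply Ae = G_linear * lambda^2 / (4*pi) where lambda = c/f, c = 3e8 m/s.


lambda = c / f = 3.0000e+08 / 5.5872e+09 = 0.05369416 m
G_linear = 10^(16.040/10) = 40.17908
Ae = G_linear * lambda^2 / (4*pi) = 40.17908 * 0.05369416^2 / (4*pi) = 9.218e-03 m^2

9.218e-03 m^2


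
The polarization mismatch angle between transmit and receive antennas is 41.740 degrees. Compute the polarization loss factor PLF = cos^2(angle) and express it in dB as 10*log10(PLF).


PLF_linear = cos^2(41.740 deg) = 0.5567750
PLF_dB = 10 * log10(0.5567750) = -2.543 dB

-2.543 dB


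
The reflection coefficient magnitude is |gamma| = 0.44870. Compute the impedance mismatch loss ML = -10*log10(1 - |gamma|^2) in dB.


ML = -10 * log10(1 - 0.44870^2) = -10 * log10(0.79866831) = 0.9763 dB

0.9763 dB


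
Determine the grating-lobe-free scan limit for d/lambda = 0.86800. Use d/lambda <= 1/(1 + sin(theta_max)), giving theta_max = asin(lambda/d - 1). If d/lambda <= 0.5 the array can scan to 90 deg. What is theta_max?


lambda/d - 1 = 1/0.86800 - 1 = 0.1520737
theta_max = asin(0.1520737) = 8.747 deg

8.747 deg


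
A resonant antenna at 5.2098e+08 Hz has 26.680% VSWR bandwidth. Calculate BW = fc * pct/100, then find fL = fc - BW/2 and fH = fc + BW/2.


BW = 5.2098e+08 * 26.680/100 = 1.389975e+08 Hz
fL = 5.2098e+08 - 1.389975e+08/2 = 4.515e+08 Hz
fH = 5.2098e+08 + 1.389975e+08/2 = 5.905e+08 Hz

BW=1.390e+08 Hz, fL=4.515e+08 Hz, fH=5.905e+08 Hz


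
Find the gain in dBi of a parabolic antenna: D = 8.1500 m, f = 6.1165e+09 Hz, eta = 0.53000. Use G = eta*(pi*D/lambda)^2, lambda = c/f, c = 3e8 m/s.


lambda = c / f = 3.0000e+08 / 6.1165e+09 = 0.04904766 m
G_linear = 0.53000 * (pi * 8.1500 / 0.04904766)^2 = 144428.9
G_dBi = 10 * log10(144428.9) = 51.60 dBi

51.60 dBi


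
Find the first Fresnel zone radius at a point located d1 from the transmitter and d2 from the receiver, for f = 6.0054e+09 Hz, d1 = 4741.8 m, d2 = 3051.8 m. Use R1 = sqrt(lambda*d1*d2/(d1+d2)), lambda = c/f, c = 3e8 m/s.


lambda = c / f = 3.0000e+08 / 6.0054e+09 = 0.04995504 m
R1 = sqrt(0.04995504 * 4741.8 * 3051.8 / (4741.8 + 3051.8)) = 9.631 m

9.631 m


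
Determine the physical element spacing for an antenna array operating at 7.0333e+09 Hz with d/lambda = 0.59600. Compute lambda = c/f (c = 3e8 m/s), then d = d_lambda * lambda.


lambda = c / f = 3.0000e+08 / 7.0333e+09 = 0.04265423 m
d = 0.59600 * 0.04265423 = 0.02542 m

0.02542 m


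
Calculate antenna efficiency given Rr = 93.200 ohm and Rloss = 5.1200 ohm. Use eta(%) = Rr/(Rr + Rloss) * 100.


eta = 93.200 / (93.200 + 5.1200) * 100 = 94.79%

94.79%


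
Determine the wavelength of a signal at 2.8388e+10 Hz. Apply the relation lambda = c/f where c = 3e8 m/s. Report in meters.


lambda = c / f = 3.0000e+08 / 2.8388e+10 = 0.01057 m

0.01057 m


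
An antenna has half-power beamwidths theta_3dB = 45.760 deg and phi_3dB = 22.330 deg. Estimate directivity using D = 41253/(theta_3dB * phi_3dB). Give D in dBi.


D_linear = 41253 / (45.760 * 22.330) = 40.37205
D_dBi = 10 * log10(40.37205) = 16.06 dBi

16.06 dBi


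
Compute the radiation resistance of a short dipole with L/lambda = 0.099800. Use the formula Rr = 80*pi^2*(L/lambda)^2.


Rr = 80 * pi^2 * (0.099800)^2 = 80 * 9.869604 * 9.960040e-03 = 7.864 ohm

7.864 ohm


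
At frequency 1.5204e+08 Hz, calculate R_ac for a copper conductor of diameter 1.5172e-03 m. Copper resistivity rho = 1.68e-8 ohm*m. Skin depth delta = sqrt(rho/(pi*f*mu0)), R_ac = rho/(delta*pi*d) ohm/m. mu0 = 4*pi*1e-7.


delta = sqrt(1.68e-8 / (pi * 1.5204e+08 * 4*pi*1e-7)) = 5.290489e-06 m
R_ac = 1.68e-8 / (5.290489e-06 * pi * 1.5172e-03) = 0.6662 ohm/m

0.6662 ohm/m


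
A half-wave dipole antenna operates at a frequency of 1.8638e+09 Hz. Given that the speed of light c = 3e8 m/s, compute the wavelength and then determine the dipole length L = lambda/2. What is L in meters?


lambda = c / f = 3.0000e+08 / 1.8638e+09 = 0.1609615 m
L = lambda / 2 = 0.1609615 / 2 = 0.08048 m

0.08048 m


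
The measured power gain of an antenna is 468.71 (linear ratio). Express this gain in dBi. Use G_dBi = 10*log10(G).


G_dBi = 10 * log10(468.71) = 26.71 dBi

26.71 dBi


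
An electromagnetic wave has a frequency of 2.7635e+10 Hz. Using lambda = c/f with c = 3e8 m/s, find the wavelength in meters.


lambda = c / f = 3.0000e+08 / 2.7635e+10 = 0.01086 m

0.01086 m


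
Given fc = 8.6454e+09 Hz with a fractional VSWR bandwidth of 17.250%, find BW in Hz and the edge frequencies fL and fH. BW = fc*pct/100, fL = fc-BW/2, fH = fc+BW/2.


BW = 8.6454e+09 * 17.250/100 = 1.491332e+09 Hz
fL = 8.6454e+09 - 1.491332e+09/2 = 7.900e+09 Hz
fH = 8.6454e+09 + 1.491332e+09/2 = 9.391e+09 Hz

BW=1.491e+09 Hz, fL=7.900e+09 Hz, fH=9.391e+09 Hz


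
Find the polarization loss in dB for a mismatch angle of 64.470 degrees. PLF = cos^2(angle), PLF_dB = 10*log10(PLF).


PLF_linear = cos^2(64.470 deg) = 0.1857469
PLF_dB = 10 * log10(0.1857469) = -7.311 dB

-7.311 dB


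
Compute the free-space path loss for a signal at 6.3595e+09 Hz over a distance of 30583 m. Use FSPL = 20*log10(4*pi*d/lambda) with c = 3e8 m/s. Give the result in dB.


lambda = c / f = 3.0000e+08 / 6.3595e+09 = 0.04717352 m
FSPL = 20 * log10(4*pi*30583/0.04717352) = 138.2 dB

138.2 dB


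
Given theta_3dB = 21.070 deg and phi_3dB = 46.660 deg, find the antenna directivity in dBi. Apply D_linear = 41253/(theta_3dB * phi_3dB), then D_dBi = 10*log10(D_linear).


D_linear = 41253 / (21.070 * 46.660) = 41.96104
D_dBi = 10 * log10(41.96104) = 16.23 dBi

16.23 dBi


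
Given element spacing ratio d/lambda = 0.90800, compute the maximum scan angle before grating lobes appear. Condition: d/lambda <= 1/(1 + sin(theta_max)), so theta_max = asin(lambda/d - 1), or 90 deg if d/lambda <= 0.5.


lambda/d - 1 = 1/0.90800 - 1 = 0.1013216
theta_max = asin(0.1013216) = 5.815 deg

5.815 deg


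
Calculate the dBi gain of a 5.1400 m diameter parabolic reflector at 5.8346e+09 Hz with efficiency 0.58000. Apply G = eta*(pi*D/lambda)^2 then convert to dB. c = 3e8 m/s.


lambda = c / f = 3.0000e+08 / 5.8346e+09 = 0.05141741 m
G_linear = 0.58000 * (pi * 5.1400 / 0.05141741)^2 = 57204.95
G_dBi = 10 * log10(57204.95) = 47.57 dBi

47.57 dBi


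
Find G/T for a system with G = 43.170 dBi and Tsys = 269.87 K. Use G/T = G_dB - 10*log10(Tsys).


G/T = 43.170 - 10*log10(269.87) = 43.170 - 24.31155 = 18.86 dB/K

18.86 dB/K


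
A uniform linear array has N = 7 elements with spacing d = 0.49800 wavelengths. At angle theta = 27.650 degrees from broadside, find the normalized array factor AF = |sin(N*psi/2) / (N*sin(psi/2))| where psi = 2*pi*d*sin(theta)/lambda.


psi = 2*pi*0.49800*sin(27.650 deg) = 1.452085 rad
AF = |sin(7*1.452085/2) / (7*sin(1.452085/2))| = 0.2006

0.2006


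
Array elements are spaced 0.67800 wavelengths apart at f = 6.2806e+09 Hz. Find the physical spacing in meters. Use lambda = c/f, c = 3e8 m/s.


lambda = c / f = 3.0000e+08 / 6.2806e+09 = 0.04776614 m
d = 0.67800 * 0.04776614 = 0.03239 m

0.03239 m


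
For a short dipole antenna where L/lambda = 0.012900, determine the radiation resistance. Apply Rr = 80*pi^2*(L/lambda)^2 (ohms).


Rr = 80 * pi^2 * (0.012900)^2 = 80 * 9.869604 * 1.664100e-04 = 0.1314 ohm

0.1314 ohm


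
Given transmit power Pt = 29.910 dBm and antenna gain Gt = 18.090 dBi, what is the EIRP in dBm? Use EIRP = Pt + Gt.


EIRP = Pt + Gt = 29.910 + 18.090 = 48.00 dBm

48.00 dBm


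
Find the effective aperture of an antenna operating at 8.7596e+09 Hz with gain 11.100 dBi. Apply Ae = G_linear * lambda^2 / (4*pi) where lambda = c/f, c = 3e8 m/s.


lambda = c / f = 3.0000e+08 / 8.7596e+09 = 0.03424814 m
G_linear = 10^(11.100/10) = 12.88250
Ae = G_linear * lambda^2 / (4*pi) = 12.88250 * 0.03424814^2 / (4*pi) = 1.202e-03 m^2

1.202e-03 m^2


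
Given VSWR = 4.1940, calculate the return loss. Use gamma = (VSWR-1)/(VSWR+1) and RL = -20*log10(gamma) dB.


gamma = (4.1940 - 1) / (4.1940 + 1) = 0.6149403
RL = -20 * log10(0.6149403) = 4.223 dB

4.223 dB


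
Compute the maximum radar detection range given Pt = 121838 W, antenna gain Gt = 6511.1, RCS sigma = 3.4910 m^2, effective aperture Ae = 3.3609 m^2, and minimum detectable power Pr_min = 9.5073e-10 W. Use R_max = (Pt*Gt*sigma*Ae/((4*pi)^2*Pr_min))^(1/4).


R^4 = 121838*6511.1*3.4910*3.3609 / ((4*pi)^2 * 9.5073e-10) = 6.199628e+16
R_max = 6.199628e+16^0.25 = 15779 m

15779 m


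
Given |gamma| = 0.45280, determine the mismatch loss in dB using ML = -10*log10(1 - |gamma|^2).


ML = -10 * log10(1 - 0.45280^2) = -10 * log10(0.79497216) = 0.9965 dB

0.9965 dB


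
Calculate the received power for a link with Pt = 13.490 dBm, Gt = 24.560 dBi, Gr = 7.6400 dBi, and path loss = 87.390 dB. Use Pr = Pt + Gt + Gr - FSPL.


Pr = 13.490 + 24.560 + 7.6400 - 87.390 = -41.70 dBm

-41.70 dBm


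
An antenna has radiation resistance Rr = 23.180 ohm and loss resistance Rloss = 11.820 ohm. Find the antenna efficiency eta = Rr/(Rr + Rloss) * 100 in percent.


eta = 23.180 / (23.180 + 11.820) * 100 = 66.23%

66.23%


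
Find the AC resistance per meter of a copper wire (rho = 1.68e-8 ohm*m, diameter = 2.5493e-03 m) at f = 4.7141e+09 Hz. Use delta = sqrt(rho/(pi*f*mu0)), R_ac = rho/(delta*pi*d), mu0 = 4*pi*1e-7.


delta = sqrt(1.68e-8 / (pi * 4.7141e+09 * 4*pi*1e-7)) = 9.501133e-07 m
R_ac = 1.68e-8 / (9.501133e-07 * pi * 2.5493e-03) = 2.208 ohm/m

2.208 ohm/m


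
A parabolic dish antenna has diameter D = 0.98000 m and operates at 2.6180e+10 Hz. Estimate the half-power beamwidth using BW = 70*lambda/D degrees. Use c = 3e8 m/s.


lambda = c / f = 3.0000e+08 / 2.6180e+10 = 0.01145913 m
BW = 70 * 0.01145913 / 0.98000 = 0.8185 deg

0.8185 deg


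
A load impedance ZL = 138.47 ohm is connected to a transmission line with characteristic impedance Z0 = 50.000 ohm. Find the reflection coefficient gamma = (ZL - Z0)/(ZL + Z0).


gamma = (138.47 - 50.000) / (138.47 + 50.000) = 0.4694

0.4694


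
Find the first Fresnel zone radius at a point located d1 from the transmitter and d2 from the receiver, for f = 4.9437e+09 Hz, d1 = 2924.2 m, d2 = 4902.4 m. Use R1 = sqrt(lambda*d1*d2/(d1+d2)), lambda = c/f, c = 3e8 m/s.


lambda = c / f = 3.0000e+08 / 4.9437e+09 = 0.06068329 m
R1 = sqrt(0.06068329 * 2924.2 * 4902.4 / (2924.2 + 4902.4)) = 10.54 m

10.54 m


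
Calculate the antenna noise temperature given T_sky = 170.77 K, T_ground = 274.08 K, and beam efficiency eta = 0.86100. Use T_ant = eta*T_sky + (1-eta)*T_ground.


T_ant = 0.86100 * 170.77 + (1 - 0.86100) * 274.08 = 185.1 K

185.1 K


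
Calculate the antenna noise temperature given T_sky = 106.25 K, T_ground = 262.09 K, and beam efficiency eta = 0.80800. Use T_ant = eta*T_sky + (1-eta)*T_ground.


T_ant = 0.80800 * 106.25 + (1 - 0.80800) * 262.09 = 136.2 K

136.2 K


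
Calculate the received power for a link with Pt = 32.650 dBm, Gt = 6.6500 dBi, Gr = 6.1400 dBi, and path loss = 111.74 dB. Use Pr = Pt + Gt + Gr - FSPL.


Pr = 32.650 + 6.6500 + 6.1400 - 111.74 = -66.30 dBm

-66.30 dBm


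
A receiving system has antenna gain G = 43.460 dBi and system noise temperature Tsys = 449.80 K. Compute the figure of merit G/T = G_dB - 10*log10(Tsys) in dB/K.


G/T = 43.460 - 10*log10(449.80) = 43.460 - 26.53019 = 16.93 dB/K

16.93 dB/K


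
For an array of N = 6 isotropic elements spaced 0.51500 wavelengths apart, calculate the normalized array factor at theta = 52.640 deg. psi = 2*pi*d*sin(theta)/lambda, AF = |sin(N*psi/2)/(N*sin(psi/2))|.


psi = 2*pi*0.51500*sin(52.640 deg) = 2.571970 rad
AF = |sin(6*2.571970/2) / (6*sin(2.571970/2))| = 0.1720

0.1720


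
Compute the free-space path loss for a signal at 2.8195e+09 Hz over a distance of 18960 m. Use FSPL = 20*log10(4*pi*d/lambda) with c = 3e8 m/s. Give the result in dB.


lambda = c / f = 3.0000e+08 / 2.8195e+09 = 0.1064018 m
FSPL = 20 * log10(4*pi*18960/0.1064018) = 127.0 dB

127.0 dB


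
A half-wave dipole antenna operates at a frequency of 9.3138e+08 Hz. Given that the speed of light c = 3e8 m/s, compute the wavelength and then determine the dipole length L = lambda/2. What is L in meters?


lambda = c / f = 3.0000e+08 / 9.3138e+08 = 0.3221027 m
L = lambda / 2 = 0.3221027 / 2 = 0.1611 m

0.1611 m


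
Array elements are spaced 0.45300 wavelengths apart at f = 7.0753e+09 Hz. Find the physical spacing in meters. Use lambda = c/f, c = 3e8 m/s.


lambda = c / f = 3.0000e+08 / 7.0753e+09 = 0.04240103 m
d = 0.45300 * 0.04240103 = 0.01921 m

0.01921 m


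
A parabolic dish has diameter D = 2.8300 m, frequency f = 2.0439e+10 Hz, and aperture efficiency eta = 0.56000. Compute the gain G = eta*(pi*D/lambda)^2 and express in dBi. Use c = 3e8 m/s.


lambda = c / f = 3.0000e+08 / 2.0439e+10 = 0.01467782 m
G_linear = 0.56000 * (pi * 2.8300 / 0.01467782)^2 = 205464.8
G_dBi = 10 * log10(205464.8) = 53.13 dBi

53.13 dBi


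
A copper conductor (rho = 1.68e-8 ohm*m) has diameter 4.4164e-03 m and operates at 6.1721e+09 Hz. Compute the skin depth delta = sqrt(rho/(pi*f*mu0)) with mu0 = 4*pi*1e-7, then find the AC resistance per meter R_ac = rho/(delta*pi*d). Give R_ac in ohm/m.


delta = sqrt(1.68e-8 / (pi * 6.1721e+09 * 4*pi*1e-7)) = 8.303445e-07 m
R_ac = 1.68e-8 / (8.303445e-07 * pi * 4.4164e-03) = 1.458 ohm/m

1.458 ohm/m
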